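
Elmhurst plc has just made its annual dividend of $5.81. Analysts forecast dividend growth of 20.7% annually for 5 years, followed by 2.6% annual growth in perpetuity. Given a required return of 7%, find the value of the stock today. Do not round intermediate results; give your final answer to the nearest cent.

D_1 = 7.01267
D_2 = 8.46429
D_3 = 10.21640
D_4 = 12.33120
D_5 = 14.88375
Terminal value at year 5: TV = D_5×(1+g_2)/(r−g_2) = 15.27073/0.044 = 347.06208
P_0 = D_1/(1+r)^1 + D_2/(1+r)^2 + D_3/(1+r)^3 + D_4/(1+r)^4 + D_5/(1+r)^5 + TV/(1+r)^5
    = 6.55390 + 7.39304 + 8.33963 + 9.40741 + 10.61191 + 247.45047 = 289.75635

$289.76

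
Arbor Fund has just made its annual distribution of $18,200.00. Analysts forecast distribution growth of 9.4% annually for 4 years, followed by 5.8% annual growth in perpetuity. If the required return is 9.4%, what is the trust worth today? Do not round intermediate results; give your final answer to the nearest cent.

$607677.78

D_1 = 19910.80000
D_2 = 21782.41520
D_3 = 23829.96223
D_4 = 26069.97868
Terminal value at year 4: TV = D_4×(1+g_2)/(r−g_2) = 27582.03744/0.036 = 766167.70671
P_0 = D_1/(1+r)^1 + D_2/(1+r)^2 + D_3/(1+r)^3 + D_4/(1+r)^4 + TV/(1+r)^4
    = 18200.00000 + 18200.00000 + 18200.00000 + 18200.00000 + 534877.77778 = 607677.77778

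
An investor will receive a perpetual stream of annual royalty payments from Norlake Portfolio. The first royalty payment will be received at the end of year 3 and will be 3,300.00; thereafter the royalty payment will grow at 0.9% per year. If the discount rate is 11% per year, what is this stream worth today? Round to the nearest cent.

26518.36

Value at end of year 2: C₁ / (r − g) = 3,300.00 / (0.11 − 0.009) = 32,673.2673
Discount to today: PV = 32,673.2673 / (1 + 0.11)^2 = 32,673.2673 / 1.232100 = 26,518.36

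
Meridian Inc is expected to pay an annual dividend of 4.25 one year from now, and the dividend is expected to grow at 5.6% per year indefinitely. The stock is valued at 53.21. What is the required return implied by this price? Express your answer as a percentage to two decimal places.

P = D₁/(r − g) ⇒ r = D₁/P + g = 4.2500/53.21 + 0.056 = 0.079872 + 0.056 = 0.135872

13.59%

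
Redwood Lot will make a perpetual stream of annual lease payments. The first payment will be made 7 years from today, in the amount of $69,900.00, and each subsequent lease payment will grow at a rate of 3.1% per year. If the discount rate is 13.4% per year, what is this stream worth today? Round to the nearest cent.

Value at end of year 6: C₁ / (r − g) = $69,900.00 / (0.134 − 0.031) = $678,640.7767
Discount to today: PV = $678,640.7767 / (1 + 0.134)^6 = $678,640.7767 / 2.126563 = $319,125.58

$319125.58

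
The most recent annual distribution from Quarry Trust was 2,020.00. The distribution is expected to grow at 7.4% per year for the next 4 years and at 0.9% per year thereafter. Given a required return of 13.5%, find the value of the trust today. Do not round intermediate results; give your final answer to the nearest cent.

20020.13

D_1 = 2169.48000
D_2 = 2330.02152
D_3 = 2502.44311
D_4 = 2687.62390
Terminal value at year 4: TV = D_4×(1+g_2)/(r−g_2) = 2711.81252/0.126 = 21522.32157
P_0 = D_1/(1+r)^1 + D_2/(1+r)^2 + D_3/(1+r)^3 + D_4/(1+r)^4 + TV/(1+r)^4
    = 1911.43612 + 1808.70696 + 1711.49892 + 1619.51528 + 12968.97550 = 20020.13278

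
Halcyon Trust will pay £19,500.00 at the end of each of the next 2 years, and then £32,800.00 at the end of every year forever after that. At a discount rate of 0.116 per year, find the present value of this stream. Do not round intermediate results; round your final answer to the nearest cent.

PV of 2-year annuity: £19,500.00 × [1 − (1+0.116)^−2] / 0.116 = 33130.03430
Perpetuity value at year 2: £32,800.00 / 0.116 = 282758.62069
PV of perpetuity: 282758.62069 / (1+0.116)^2 = 227032.20402
Total PV = 33130.03430 + 227032.20402 = 260162.23832

£260162.24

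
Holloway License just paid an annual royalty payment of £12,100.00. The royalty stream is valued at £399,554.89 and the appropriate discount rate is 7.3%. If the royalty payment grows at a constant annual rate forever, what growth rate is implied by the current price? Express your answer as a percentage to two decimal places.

P = D₀(1+g)/(r−g) ⇒ P(r−g) = D₀(1+g) ⇒ g(P+D₀) = P·r − D₀
g = (P·r − D₀)/(P + D₀) = (£399,554.89×0.073 − £12,100.00) / (£399,554.89 + £12,100.00) = 0.041461

4.15%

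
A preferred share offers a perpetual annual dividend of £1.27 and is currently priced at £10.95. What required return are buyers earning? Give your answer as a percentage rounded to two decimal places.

P = C/r ⇒ r = C/P = £1.27/£10.95 = 0.115982

11.60%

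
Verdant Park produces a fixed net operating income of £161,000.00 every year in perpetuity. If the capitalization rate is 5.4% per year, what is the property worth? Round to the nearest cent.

Level perpetuity: PV = C / r = £161,000.00 / 0.054 = £2,981,481.48

£2981481.48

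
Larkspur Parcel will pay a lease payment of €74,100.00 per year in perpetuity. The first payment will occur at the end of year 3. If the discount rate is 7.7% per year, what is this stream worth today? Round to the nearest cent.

Value at end of year 2: C / r = €74,100.00 / 0.077 = €962,337.6623
Discount to today: PV = €962,337.6623 / (1 + 0.077)^2 = €962,337.6623 / 1.159929 = €829,652.21

€829652.21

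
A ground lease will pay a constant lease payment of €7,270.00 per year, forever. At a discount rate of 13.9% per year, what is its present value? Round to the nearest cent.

Level perpetuity: PV = C / r = €7,270.00 / 0.139 = €52,302.16

€52302.16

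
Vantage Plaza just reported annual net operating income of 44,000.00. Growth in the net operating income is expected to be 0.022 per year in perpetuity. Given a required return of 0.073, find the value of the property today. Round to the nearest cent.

D₁ = D₀ × (1 + g) = 44,000.00 × 1.022 = 44,968.0000
Growing perpetuity: P = D₁ / (r − g) = 44,968.0000 / (0.073 − 0.022) = 881,725.49

881725.49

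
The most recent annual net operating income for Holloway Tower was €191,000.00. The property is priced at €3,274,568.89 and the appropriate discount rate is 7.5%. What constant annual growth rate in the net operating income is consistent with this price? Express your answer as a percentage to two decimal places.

P = D₀(1+g)/(r−g) ⇒ P(r−g) = D₀(1+g) ⇒ g(P+D₀) = P·r − D₀
g = (P·r − D₀)/(P + D₀) = (€3,274,568.89×0.075 − €191,000.00) / (€3,274,568.89 + €191,000.00) = 0.015753

1.58%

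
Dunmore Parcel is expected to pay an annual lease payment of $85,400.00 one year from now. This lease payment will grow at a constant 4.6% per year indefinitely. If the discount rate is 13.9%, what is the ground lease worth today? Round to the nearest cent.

Growing perpetuity: P = D₁ / (r − g) = $85,400.0000 / (0.139 − 0.046) = $918,279.57

$918279.57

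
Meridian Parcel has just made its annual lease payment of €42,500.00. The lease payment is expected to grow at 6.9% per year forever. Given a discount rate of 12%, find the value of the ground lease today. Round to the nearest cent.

D₁ = D₀ × (1 + g) = €42,500.00 × 1.069 = €45,432.5000
Growing perpetuity: P = D₁ / (r − g) = €45,432.5000 / (0.12 − 0.069) = €890,833.33

€890833.33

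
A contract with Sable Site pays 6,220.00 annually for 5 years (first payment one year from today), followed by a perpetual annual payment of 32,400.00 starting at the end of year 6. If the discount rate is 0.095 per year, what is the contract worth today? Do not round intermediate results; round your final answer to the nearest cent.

PV of 5-year annuity: 6,220.00 × [1 − (1+0.095)^−5] / 0.095 = 23882.98865
Perpetuity value at year 5: 32,400.00 / 0.095 = 341052.63158
PV of perpetuity: 341052.63158 / (1+0.095)^5 = 216646.06690
Total PV = 23882.98865 + 216646.06690 = 240529.05555

240529.06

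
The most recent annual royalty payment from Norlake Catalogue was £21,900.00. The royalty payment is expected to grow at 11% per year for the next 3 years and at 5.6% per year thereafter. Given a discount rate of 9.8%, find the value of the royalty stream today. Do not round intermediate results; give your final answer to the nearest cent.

£636026.55

D_1 = 24309.00000
D_2 = 26982.99000
D_3 = 29951.11890
Terminal value at year 3: TV = D_3×(1+g_2)/(r−g_2) = 31628.38156/0.042 = 753056.70377
P_0 = D_1/(1+r)^1 + D_2/(1+r)^2 + D_3/(1+r)^3 + TV/(1+r)^3
    = 22139.34426 + 22381.30431 + 22625.90873 + 568879.99086 = 636026.54816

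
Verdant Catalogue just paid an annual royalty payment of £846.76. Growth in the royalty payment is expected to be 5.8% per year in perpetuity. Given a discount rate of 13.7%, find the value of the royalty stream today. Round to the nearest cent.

D₁ = D₀ × (1 + g) = £846.76 × 1.058 = £895.8721
Growing perpetuity: P = D₁ / (r − g) = £895.8721 / (0.137 − 0.058) = £11,340.15

£11340.15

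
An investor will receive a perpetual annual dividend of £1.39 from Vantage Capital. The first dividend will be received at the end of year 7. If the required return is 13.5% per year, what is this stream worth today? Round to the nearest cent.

Value at end of year 6: C / r = £1.39 / 0.135 = £10.2963
Discount to today: PV = £10.2963 / (1 + 0.135)^6 = £10.2963 / 2.137840 = £4.82

£4.82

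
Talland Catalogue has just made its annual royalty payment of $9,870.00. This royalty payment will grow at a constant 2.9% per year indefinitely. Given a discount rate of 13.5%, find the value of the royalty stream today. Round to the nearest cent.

D₁ = D₀ × (1 + g) = $9,870.00 × 1.029 = $10,156.2300
Growing perpetuity: P = D₁ / (r − g) = $10,156.2300 / (0.135 − 0.029) = $95,813.49

$95813.49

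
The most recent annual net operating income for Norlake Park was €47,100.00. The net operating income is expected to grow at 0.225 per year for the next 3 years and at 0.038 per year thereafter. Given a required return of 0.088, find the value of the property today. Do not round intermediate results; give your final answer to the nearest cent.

€1575594.50

D_1 = 57697.50000
D_2 = 70679.43750
D_3 = 86582.31094
Terminal value at year 3: TV = D_3×(1+g_2)/(r−g_2) = 89872.43875/0.05 = 1797448.77506
P_0 = D_1/(1+r)^1 + D_2/(1+r)^2 + D_3/(1+r)^3 + TV/(1+r)^3
    = 53030.79044 + 59708.38078 + 67226.80741 + 1395628.52174 = 1575594.50037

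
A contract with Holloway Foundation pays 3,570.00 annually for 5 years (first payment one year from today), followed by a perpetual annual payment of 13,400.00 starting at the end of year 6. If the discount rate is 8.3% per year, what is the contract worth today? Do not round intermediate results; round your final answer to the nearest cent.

PV of 5-year annuity: 3,570.00 × [1 − (1+0.083)^−5] / 0.083 = 14141.97795
Perpetuity value at year 5: 13,400.00 / 0.083 = 161445.78313
PV of perpetuity: 161445.78313 / (1+0.083)^5 = 108363.84911
Total PV = 14141.97795 + 108363.84911 = 122505.82705

122505.83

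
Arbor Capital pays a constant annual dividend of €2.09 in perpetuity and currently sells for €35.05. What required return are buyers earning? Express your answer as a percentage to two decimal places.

5.96%

P = C/r ⇒ r = C/P = €2.09/€35.05 = 0.059629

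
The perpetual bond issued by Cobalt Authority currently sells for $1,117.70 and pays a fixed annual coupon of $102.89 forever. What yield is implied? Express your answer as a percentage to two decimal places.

P = C/r ⇒ r = C/P = $102.89/$1,117.70 = 0.092055

9.21%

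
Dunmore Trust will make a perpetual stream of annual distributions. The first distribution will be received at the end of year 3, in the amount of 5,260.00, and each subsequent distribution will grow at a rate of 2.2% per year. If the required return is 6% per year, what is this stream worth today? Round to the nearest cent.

Value at end of year 2: C₁ / (r − g) = 5,260.00 / (0.06 − 0.022) = 138,421.0526
Discount to today: PV = 138,421.0526 / (1 + 0.06)^2 = 138,421.0526 / 1.123600 = 123,194.24

123194.24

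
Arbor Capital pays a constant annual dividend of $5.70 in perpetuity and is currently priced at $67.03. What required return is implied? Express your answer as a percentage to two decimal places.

P = C/r ⇒ r = C/P = $5.70/$67.03 = 0.085037

8.50%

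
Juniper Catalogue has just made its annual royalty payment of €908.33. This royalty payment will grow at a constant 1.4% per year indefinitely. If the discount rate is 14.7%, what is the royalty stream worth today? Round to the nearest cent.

€6925.16

D₁ = D₀ × (1 + g) = €908.33 × 1.014 = €921.0466
Growing perpetuity: P = D₁ / (r − g) = €921.0466 / (0.147 − 0.014) = €6,925.16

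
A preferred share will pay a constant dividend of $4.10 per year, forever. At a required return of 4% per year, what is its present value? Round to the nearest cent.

$102.50

Level perpetuity: PV = C / r = $4.10 / 0.04 = $102.50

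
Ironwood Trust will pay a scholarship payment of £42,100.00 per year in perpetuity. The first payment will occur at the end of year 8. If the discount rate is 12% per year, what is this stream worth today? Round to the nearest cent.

Value at end of year 7: C / r = £42,100.00 / 0.12 = £350,833.3333
Discount to today: PV = £350,833.3333 / (1 + 0.12)^7 = £350,833.3333 / 2.210681 = £158,699.18

£158699.18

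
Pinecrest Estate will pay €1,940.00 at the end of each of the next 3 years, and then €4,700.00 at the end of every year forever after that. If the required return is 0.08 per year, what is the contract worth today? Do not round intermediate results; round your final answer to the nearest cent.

€51637.21

PV of 3-year annuity: €1,940.00 × [1 − (1+0.08)^−3] / 0.08 = 4999.56816
Perpetuity value at year 3: €4,700.00 / 0.08 = 58750.00000
PV of perpetuity: 58750.00000 / (1+0.08)^3 = 46637.64416
Total PV = 4999.56816 + 46637.64416 = 51637.21232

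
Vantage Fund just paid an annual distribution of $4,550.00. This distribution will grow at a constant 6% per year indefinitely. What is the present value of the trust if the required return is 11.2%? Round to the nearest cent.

D₁ = D₀ × (1 + g) = $4,550.00 × 1.06 = $4,823.0000
Growing perpetuity: P = D₁ / (r − g) = $4,823.0000 / (0.112 − 0.06) = $92,750.00

$92750.00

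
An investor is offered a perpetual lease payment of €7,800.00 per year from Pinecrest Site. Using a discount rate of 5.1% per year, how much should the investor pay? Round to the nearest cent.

€152941.18

Level perpetuity: PV = C / r = €7,800.00 / 0.051 = €152,941.18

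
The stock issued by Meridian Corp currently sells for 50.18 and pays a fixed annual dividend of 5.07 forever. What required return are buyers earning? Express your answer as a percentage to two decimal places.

10.10%

P = C/r ⇒ r = C/P = 5.07/50.18 = 0.101036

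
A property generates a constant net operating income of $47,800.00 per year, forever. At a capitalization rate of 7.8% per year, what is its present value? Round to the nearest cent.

Level perpetuity: PV = C / r = $47,800.00 / 0.078 = $612,820.51

$612820.51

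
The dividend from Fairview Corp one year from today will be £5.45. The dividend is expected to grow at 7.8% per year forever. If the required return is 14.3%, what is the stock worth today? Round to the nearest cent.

Growing perpetuity: P = D₁ / (r − g) = £5.4500 / (0.143 − 0.078) = £83.85

£83.85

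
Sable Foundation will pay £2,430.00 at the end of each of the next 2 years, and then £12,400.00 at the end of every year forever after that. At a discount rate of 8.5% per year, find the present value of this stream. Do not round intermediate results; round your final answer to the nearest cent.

PV of 2-year annuity: £2,430.00 × [1 − (1+0.085)^−2] / 0.085 = 4303.80768
Perpetuity value at year 2: £12,400.00 / 0.085 = 145882.35294
PV of perpetuity: 145882.35294 / (1+0.085)^2 = 123920.53596
Total PV = 4303.80768 + 123920.53596 = 128224.34364

£128224.34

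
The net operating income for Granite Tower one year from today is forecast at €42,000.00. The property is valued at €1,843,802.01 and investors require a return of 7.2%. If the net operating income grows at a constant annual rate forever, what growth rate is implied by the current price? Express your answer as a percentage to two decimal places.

4.92%

P = D₁/(r−g) ⇒ g = r − D₁/P = 0.072 − €42,000.00/€1,843,802.01 = 0.049221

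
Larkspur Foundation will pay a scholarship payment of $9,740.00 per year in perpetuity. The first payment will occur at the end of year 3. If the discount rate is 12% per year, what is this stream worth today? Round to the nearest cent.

Value at end of year 2: C / r = $9,740.00 / 0.12 = $81,166.6667
Discount to today: PV = $81,166.6667 / (1 + 0.12)^2 = $81,166.6667 / 1.254400 = $64,705.57

$64705.57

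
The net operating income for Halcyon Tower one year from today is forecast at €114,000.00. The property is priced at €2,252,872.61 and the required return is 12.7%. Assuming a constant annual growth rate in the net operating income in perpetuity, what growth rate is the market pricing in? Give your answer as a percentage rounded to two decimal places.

7.64%

P = D₁/(r−g) ⇒ g = r − D₁/P = 0.127 − €114,000.00/€2,252,872.61 = 0.076398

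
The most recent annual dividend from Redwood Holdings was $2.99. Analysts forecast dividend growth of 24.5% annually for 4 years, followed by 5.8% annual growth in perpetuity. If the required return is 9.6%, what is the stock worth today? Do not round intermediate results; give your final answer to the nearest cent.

$155.23

D_1 = 3.72255
D_2 = 4.63457
D_3 = 5.77005
D_4 = 7.18371
Terminal value at year 4: TV = D_4×(1+g_2)/(r−g_2) = 7.60036/0.038 = 200.00952
P_0 = D_1/(1+r)^1 + D_2/(1+r)^2 + D_3/(1+r)^3 + D_4/(1+r)^4 + TV/(1+r)^4
    = 3.39649 + 3.85824 + 4.38276 + 4.97859 + 138.61443 = 155.23050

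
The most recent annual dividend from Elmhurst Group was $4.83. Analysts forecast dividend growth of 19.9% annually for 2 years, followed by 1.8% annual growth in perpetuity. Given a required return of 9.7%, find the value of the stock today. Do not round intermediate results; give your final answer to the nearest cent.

D_1 = 5.79117
D_2 = 6.94361
Terminal value at year 2: TV = D_2×(1+g_2)/(r−g_2) = 7.06860/0.079 = 89.47592
P_0 = D_1/(1+r)^1 + D_2/(1+r)^2 + TV/(1+r)^2
    = 5.27910 + 5.76995 + 74.35205 = 85.40110

$85.40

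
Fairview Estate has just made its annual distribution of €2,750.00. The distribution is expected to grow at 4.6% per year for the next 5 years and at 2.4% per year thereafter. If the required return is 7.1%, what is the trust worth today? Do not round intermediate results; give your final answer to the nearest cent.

D_1 = 2876.50000
D_2 = 3008.81900
D_3 = 3147.22467
D_4 = 3291.99701
D_5 = 3443.42887
Terminal value at year 5: TV = D_5×(1+g_2)/(r−g_2) = 3526.07116/0.047 = 75022.79073
P_0 = D_1/(1+r)^1 + D_2/(1+r)^2 + D_3/(1+r)^3 + D_4/(1+r)^4 + D_5/(1+r)^5 + TV/(1+r)^5
    = 2685.80766 + 2623.11373 + 2561.88325 + 2502.08206 + 2443.67678 + 53240.95795 = 66057.52143

€66057.52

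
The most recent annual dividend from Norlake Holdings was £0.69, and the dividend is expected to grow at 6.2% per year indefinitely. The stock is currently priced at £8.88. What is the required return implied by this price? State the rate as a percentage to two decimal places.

D₁ = £0.69 × 1.062 = £0.7328
P = D₁/(r − g) ⇒ r = D₁/P + g = £0.7328/£8.88 + 0.062 = 0.082520 + 0.062 = 0.144520

14.45%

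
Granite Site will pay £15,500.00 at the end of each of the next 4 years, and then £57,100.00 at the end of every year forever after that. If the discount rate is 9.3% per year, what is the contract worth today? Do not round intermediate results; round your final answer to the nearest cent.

£480088.85

PV of 4-year annuity: £15,500.00 × [1 − (1+0.093)^−4] / 0.093 = 49886.76592
Perpetuity value at year 4: £57,100.00 / 0.093 = 613978.49462
PV of perpetuity: 613978.49462 / (1+0.093)^4 = 430202.08599
Total PV = 49886.76592 + 430202.08599 = 480088.85191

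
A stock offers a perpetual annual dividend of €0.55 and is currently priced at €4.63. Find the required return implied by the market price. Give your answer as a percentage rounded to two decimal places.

P = C/r ⇒ r = C/P = €0.55/€4.63 = 0.118790

11.88%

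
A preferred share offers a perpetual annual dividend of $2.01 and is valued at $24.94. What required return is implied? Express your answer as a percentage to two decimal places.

8.06%

P = C/r ⇒ r = C/P = $2.01/$24.94 = 0.080593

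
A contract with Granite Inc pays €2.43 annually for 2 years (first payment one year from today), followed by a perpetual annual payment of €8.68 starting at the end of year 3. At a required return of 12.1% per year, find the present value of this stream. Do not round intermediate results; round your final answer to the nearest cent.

PV of 2-year annuity: €2.43 × [1 − (1+0.121)^−2] / 0.121 = 4.10143
Perpetuity value at year 2: €8.68 / 0.121 = 71.73554
PV of perpetuity: 71.73554 / (1+0.121)^2 = 57.08515
Total PV = 4.10143 + 57.08515 = 61.18658

€61.19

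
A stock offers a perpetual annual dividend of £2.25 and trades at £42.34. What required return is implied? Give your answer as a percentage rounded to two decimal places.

5.31%

P = C/r ⇒ r = C/P = £2.25/£42.34 = 0.053141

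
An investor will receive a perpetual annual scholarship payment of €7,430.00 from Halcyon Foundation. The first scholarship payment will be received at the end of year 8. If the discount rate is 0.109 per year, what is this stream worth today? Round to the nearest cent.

Value at end of year 7: C / r = €7,430.00 / 0.109 = €68,165.1376
Discount to today: PV = €68,165.1376 / (1 + 0.109)^7 = €68,165.1376 / 2.063103 = €33,040.11

€33040.11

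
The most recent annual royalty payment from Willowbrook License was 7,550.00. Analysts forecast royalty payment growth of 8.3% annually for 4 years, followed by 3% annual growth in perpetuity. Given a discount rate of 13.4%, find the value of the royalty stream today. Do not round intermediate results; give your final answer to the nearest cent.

89156.96

D_1 = 8176.65000
D_2 = 8855.31195
D_3 = 9590.30284
D_4 = 10386.29798
Terminal value at year 4: TV = D_4×(1+g_2)/(r−g_2) = 10697.88692/0.104 = 102864.29728
P_0 = D_1/(1+r)^1 + D_2/(1+r)^2 + D_3/(1+r)^3 + D_4/(1+r)^4 + TV/(1+r)^4
    = 7210.44974 + 6886.17025 + 6576.47476 + 6280.70738 + 62203.15962 = 89156.96175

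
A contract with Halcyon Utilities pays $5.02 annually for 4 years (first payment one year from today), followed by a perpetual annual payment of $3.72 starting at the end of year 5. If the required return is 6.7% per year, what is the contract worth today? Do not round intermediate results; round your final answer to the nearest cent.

PV of 4-year annuity: $5.02 × [1 − (1+0.067)^−4] / 0.067 = 17.11960
Perpetuity value at year 4: $3.72 / 0.067 = 55.52239
PV of perpetuity: 55.52239 / (1+0.067)^4 = 42.83615
Total PV = 17.11960 + 42.83615 = 59.95575

$59.96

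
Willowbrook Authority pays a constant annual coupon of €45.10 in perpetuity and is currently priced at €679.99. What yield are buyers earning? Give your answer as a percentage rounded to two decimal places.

6.63%

P = C/r ⇒ r = C/P = €45.10/€679.99 = 0.066325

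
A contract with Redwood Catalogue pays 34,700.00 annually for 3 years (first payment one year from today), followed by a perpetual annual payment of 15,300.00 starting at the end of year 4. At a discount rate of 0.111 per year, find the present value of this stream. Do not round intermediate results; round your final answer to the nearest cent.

185163.57

PV of 3-year annuity: 34,700.00 × [1 − (1+0.111)^−3] / 0.111 = 84649.63596
Perpetuity value at year 3: 15,300.00 / 0.111 = 137837.83784
PV of perpetuity: 137837.83784 / (1+0.111)^3 = 100513.93495
Total PV = 84649.63596 + 100513.93495 = 185163.57091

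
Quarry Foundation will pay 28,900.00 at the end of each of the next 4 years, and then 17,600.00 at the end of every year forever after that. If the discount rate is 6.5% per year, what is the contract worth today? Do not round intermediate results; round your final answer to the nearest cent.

309480.75

PV of 4-year annuity: 28,900.00 × [1 − (1+0.065)^−4] / 0.065 = 99005.57959
Perpetuity value at year 4: 17,600.00 / 0.065 = 270769.23077
PV of perpetuity: 270769.23077 / (1+0.065)^4 = 210475.17538
Total PV = 99005.57959 + 210475.17538 = 309480.75497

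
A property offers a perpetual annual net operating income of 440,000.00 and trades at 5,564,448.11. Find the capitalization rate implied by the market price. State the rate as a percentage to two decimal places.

P = C/r ⇒ r = C/P = 440,000.00/5,564,448.11 = 0.079073

7.91%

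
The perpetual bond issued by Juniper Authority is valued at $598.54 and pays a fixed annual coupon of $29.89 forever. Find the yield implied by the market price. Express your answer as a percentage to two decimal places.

4.99%

P = C/r ⇒ r = C/P = $29.89/$598.54 = 0.049938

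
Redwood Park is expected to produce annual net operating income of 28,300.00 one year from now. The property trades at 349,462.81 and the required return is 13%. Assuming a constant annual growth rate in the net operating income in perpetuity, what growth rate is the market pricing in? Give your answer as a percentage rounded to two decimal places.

4.90%

P = D₁/(r−g) ⇒ g = r − D₁/P = 0.13 − 28,300.00/349,462.81 = 0.049019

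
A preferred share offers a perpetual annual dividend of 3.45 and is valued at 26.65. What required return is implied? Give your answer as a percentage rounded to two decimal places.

12.95%

P = C/r ⇒ r = C/P = 3.45/26.65 = 0.129456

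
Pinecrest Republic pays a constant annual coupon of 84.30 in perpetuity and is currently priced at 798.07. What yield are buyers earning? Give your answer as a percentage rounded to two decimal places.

10.56%

P = C/r ⇒ r = C/P = 84.30/798.07 = 0.105630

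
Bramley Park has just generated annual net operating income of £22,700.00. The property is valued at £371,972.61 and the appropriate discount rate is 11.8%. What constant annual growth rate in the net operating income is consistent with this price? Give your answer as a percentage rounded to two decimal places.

P = D₀(1+g)/(r−g) ⇒ P(r−g) = D₀(1+g) ⇒ g(P+D₀) = P·r − D₀
g = (P·r − D₀)/(P + D₀) = (£371,972.61×0.118 − £22,700.00) / (£371,972.61 + £22,700.00) = 0.053697

5.37%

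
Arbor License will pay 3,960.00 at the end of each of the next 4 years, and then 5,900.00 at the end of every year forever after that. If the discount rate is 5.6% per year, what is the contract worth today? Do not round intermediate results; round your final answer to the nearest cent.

98572.81

PV of 4-year annuity: 3,960.00 × [1 − (1+0.056)^−4] / 0.056 = 13848.44213
Perpetuity value at year 4: 5,900.00 / 0.056 = 105357.14286
PV of perpetuity: 105357.14286 / (1+0.056)^4 = 84724.36292
Total PV = 13848.44213 + 84724.36292 = 98572.80505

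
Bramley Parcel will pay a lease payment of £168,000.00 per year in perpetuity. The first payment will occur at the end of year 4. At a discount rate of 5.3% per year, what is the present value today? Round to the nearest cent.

£2714865.37

Value at end of year 3: C / r = £168,000.00 / 0.053 = £3,169,811.3208
Discount to today: PV = £3,169,811.3208 / (1 + 0.053)^3 = £3,169,811.3208 / 1.167576 = £2,714,865.37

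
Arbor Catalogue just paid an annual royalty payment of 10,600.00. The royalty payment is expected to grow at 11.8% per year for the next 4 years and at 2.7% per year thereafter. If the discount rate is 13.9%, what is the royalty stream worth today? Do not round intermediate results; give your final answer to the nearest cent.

D_1 = 11850.80000
D_2 = 13249.19440
D_3 = 14812.59934
D_4 = 16560.48606
Terminal value at year 4: TV = D_4×(1+g_2)/(r−g_2) = 17007.61918/0.112 = 151853.74272
P_0 = D_1/(1+r)^1 + D_2/(1+r)^2 + D_3/(1+r)^3 + D_4/(1+r)^4 + TV/(1+r)^4
    = 10404.56541 + 10212.73409 + 10024.43961 + 9839.61675 + 90225.77145 = 130707.12731

130707.13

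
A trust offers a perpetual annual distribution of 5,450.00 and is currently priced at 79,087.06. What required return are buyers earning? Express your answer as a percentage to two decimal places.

6.89%

P = C/r ⇒ r = C/P = 5,450.00/79,087.06 = 0.068911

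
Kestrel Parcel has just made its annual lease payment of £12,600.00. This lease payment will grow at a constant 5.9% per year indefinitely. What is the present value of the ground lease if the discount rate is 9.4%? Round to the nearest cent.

D₁ = D₀ × (1 + g) = £12,600.00 × 1.059 = £13,343.4000
Growing perpetuity: P = D₁ / (r − g) = £13,343.4000 / (0.094 − 0.059) = £381,240.00

£381240.00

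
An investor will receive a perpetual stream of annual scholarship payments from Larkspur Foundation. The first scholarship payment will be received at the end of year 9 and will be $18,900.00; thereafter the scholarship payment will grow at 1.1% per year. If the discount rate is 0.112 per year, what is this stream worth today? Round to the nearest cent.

Value at end of year 8: C₁ / (r − g) = $18,900.00 / (0.112 − 0.011) = $187,128.7129
Discount to today: PV = $187,128.7129 / (1 + 0.112)^8 = $187,128.7129 / 2.337967 = $80,039.09

$80039.09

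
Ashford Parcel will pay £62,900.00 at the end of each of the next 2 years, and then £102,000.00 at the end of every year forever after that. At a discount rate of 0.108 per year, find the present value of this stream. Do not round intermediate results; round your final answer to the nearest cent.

PV of 2-year annuity: £62,900.00 × [1 − (1+0.108)^−2] / 0.108 = 108004.47028
Perpetuity value at year 2: £102,000.00 / 0.108 = 944444.44444
PV of perpetuity: 944444.44444 / (1+0.108)^2 = 769302.06021
Total PV = 108004.47028 + 769302.06021 = 877306.53049

£877306.53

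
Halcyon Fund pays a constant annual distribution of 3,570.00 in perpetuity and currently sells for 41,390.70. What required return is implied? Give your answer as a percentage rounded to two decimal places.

8.63%

P = C/r ⇒ r = C/P = 3,570.00/41,390.70 = 0.086251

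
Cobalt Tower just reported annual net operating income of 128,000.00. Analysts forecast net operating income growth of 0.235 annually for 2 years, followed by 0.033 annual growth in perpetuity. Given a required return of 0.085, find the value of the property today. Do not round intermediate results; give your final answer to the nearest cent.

3605972.35

D_1 = 158080.00000
D_2 = 195228.80000
Terminal value at year 2: TV = D_2×(1+g_2)/(r−g_2) = 201671.35040/0.052 = 3878295.20000
P_0 = D_1/(1+r)^1 + D_2/(1+r)^2 + TV/(1+r)^2
    = 145695.85253 + 165838.13630 + 3294438.36140 = 3605972.35023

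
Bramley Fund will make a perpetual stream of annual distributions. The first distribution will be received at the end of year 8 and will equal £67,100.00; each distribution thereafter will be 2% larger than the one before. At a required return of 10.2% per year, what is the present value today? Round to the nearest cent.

£414607.84

Value at end of year 7: C₁ / (r − g) = £67,100.00 / (0.102 − 0.02) = £818,292.6829
Discount to today: PV = £818,292.6829 / (1 + 0.102)^7 = £818,292.6829 / 1.973655 = £414,607.84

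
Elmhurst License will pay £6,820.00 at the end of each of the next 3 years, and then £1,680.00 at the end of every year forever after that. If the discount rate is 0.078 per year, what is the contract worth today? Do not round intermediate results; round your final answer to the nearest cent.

PV of 3-year annuity: £6,820.00 × [1 − (1+0.078)^−3] / 0.078 = 17639.42246
Perpetuity value at year 3: £1,680.00 / 0.078 = 21538.46154
PV of perpetuity: 21538.46154 / (1+0.078)^3 = 17193.26656
Total PV = 17639.42246 + 17193.26656 = 34832.68902

£34832.69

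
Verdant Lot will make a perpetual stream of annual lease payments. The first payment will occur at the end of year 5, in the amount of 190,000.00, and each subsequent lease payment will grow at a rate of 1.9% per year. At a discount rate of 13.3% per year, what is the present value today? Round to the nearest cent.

Value at end of year 4: C₁ / (r − g) = 190,000.00 / (0.133 − 0.019) = 1,666,666.6667
Discount to today: PV = 1,666,666.6667 / (1 + 0.133)^4 = 1,666,666.6667 / 1.647857 = 1,011,414.35

1011414.35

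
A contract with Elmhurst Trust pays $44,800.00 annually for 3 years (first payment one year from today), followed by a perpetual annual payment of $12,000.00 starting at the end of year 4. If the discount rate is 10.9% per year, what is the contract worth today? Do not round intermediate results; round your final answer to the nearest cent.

$190385.20

PV of 3-year annuity: $44,800.00 × [1 − (1+0.109)^−3] / 0.109 = 109669.10931
Perpetuity value at year 3: $12,000.00 / 0.109 = 110091.74312
PV of perpetuity: 110091.74312 / (1+0.109)^3 = 80716.08884
Total PV = 109669.10931 + 80716.08884 = 190385.19815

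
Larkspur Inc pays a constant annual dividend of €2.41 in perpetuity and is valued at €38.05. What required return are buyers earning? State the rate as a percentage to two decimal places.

6.33%

P = C/r ⇒ r = C/P = €2.41/€38.05 = 0.063338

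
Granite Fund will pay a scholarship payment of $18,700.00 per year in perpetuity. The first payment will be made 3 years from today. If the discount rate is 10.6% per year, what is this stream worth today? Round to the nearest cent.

Value at end of year 2: C / r = $18,700.00 / 0.106 = $176,415.0943
Discount to today: PV = $176,415.0943 / (1 + 0.106)^2 = $176,415.0943 / 1.223236 = $144,220.00

$144220.00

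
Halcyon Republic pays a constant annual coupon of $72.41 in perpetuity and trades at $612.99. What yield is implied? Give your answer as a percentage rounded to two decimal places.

P = C/r ⇒ r = C/P = $72.41/$612.99 = 0.118126

11.81%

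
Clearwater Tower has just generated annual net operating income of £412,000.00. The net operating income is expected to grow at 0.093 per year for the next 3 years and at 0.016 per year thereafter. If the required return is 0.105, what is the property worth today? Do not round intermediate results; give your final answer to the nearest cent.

£5761058.42

D_1 = 450316.00000
D_2 = 492195.38800
D_3 = 537969.55908
Terminal value at year 3: TV = D_3×(1+g_2)/(r−g_2) = 546577.07203/0.089 = 6141315.41606
P_0 = D_1/(1+r)^1 + D_2/(1+r)^2 + D_3/(1+r)^3 + TV/(1+r)^3
    = 407525.79186 + 403100.17240 + 398722.61396 + 4551709.84030 = 5761058.41851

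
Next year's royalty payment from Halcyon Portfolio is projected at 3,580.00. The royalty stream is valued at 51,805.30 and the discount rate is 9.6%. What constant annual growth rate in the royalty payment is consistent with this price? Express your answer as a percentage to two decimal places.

P = D₁/(r−g) ⇒ g = r − D₁/P = 0.096 − 3,580.00/51,805.30 = 0.026895

2.69%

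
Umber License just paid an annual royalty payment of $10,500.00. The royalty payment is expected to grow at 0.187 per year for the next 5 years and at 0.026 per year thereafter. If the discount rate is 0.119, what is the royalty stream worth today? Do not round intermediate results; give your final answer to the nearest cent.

D_1 = 12463.50000
D_2 = 14794.17450
D_3 = 17560.68513
D_4 = 20844.53325
D_5 = 24742.46097
Terminal value at year 5: TV = D_5×(1+g_2)/(r−g_2) = 25385.76495/0.093 = 272965.21456
P_0 = D_1/(1+r)^1 + D_2/(1+r)^2 + D_3/(1+r)^3 + D_4/(1+r)^4 + D_5/(1+r)^5 + TV/(1+r)^5
    = 11138.06971 + 11814.91398 + 12532.88909 + 13294.49450 + 14102.38157 + 155581.11278 = 218463.86162

$218463.86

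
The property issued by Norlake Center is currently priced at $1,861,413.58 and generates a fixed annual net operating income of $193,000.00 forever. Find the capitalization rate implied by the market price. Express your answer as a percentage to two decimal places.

10.37%

P = C/r ⇒ r = C/P = $193,000.00/$1,861,413.58 = 0.103685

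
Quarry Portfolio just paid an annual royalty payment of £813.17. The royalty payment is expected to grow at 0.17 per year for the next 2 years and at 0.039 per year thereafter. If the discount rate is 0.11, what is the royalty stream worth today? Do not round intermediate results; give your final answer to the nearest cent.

D_1 = 951.40890
D_2 = 1113.14841
Terminal value at year 2: TV = D_2×(1+g_2)/(r−g_2) = 1156.56120/0.071 = 16289.59438
P_0 = D_1/(1+r)^1 + D_2/(1+r)^2 + TV/(1+r)^2
    = 857.12514 + 903.45622 + 13221.00023 = 14981.58159

£14981.58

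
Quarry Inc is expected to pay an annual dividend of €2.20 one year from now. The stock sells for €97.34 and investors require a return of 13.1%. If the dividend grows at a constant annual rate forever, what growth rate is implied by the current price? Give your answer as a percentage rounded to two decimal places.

10.84%

P = D₁/(r−g) ⇒ g = r − D₁/P = 0.131 − €2.20/€97.34 = 0.108399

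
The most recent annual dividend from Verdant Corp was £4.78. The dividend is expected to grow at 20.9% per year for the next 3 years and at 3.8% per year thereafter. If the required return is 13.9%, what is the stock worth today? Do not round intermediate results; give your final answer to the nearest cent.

£74.93

D_1 = 5.77902
D_2 = 6.98684
D_3 = 8.44708
Terminal value at year 3: TV = D_3×(1+g_2)/(r−g_2) = 8.76807/0.101 = 86.81260
P_0 = D_1/(1+r)^1 + D_2/(1+r)^2 + D_3/(1+r)^3 + TV/(1+r)^3
    = 5.07377 + 5.38559 + 5.71657 + 58.75051 = 74.92643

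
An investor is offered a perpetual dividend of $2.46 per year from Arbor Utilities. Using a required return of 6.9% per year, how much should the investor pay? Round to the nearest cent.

Level perpetuity: PV = C / r = $2.46 / 0.069 = $35.65

$35.65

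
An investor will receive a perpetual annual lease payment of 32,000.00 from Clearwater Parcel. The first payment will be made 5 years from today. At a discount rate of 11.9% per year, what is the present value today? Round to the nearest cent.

171507.32

Value at end of year 4: C / r = 32,000.00 / 0.119 = 268,907.5630
Discount to today: PV = 268,907.5630 / (1 + 0.119)^4 = 268,907.5630 / 1.567907 = 171,507.32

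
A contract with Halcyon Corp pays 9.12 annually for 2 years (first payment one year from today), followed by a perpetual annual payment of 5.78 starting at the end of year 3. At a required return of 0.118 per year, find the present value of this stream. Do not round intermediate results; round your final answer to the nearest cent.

PV of 2-year annuity: 9.12 × [1 − (1+0.118)^−2] / 0.118 = 15.45387
Perpetuity value at year 2: 5.78 / 0.118 = 48.98305
PV of perpetuity: 48.98305 / (1+0.118)^2 = 39.18882
Total PV = 15.45387 + 39.18882 = 54.64269

54.64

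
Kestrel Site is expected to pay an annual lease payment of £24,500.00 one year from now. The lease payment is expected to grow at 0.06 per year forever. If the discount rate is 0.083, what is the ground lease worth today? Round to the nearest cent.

£1065217.39

Growing perpetuity: P = D₁ / (r − g) = £24,500.0000 / (0.083 − 0.06) = £1,065,217.39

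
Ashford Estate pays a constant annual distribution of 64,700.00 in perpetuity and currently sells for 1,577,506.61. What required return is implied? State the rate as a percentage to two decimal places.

P = C/r ⇒ r = C/P = 64,700.00/1,577,506.61 = 0.041014

4.10%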